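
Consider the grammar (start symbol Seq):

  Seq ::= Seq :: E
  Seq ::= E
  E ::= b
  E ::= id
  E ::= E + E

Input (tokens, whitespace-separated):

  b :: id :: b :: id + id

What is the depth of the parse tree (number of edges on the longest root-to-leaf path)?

5

[Seq [Seq [Seq [Seq [E b]] :: [E id]] :: [E b]] :: [E [E id] + [E id]]]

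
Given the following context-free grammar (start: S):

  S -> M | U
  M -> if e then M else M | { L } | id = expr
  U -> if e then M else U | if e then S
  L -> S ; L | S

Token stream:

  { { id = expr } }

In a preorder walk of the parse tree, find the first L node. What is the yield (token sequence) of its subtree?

[S [M { [L [S [M { [L [S [M id = expr]]] }]]] }]]

{ id = expr }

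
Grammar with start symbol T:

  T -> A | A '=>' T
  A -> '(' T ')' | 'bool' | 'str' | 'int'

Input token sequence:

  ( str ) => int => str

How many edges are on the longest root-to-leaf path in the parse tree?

4

[T [A ( [T [A str]] )] => [T [A int] => [T [A str]]]]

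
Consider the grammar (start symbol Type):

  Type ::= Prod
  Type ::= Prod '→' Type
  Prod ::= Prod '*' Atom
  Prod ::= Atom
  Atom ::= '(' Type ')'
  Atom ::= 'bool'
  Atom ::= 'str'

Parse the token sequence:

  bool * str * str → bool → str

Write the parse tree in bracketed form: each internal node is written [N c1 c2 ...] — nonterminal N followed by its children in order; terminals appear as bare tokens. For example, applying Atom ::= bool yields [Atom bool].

Type
Prod → Type
Prod * Atom → Type
Prod * Atom * Atom → Type
Atom * Atom * Atom → Type
bool * Atom * Atom → Type
bool * str * Atom → Type
bool * str * str → Type
bool * str * str → Prod → Type
bool * str * str → Atom → Type
bool * str * str → bool → Type
bool * str * str → bool → Prod
bool * str * str → bool → Atom
bool * str * str → bool → str

[Type [Prod [Prod [Prod [Atom bool]] * [Atom str]] * [Atom str]] → [Type [Prod [Atom bool]] → [Type [Prod [Atom str]]]]]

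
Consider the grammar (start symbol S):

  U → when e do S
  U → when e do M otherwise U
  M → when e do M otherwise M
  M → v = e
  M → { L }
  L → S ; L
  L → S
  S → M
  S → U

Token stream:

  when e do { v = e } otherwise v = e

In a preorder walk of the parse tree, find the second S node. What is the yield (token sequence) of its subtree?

v = e

[S [M when e do [M { [L [S [M v = e]]] }] otherwise [M v = e]]]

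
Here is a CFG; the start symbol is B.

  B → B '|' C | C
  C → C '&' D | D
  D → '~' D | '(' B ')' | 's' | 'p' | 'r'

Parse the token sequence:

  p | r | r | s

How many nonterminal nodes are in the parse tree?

12

[B [B [B [B [C [D p]]] | [C [D r]]] | [C [D r]]] | [C [D s]]]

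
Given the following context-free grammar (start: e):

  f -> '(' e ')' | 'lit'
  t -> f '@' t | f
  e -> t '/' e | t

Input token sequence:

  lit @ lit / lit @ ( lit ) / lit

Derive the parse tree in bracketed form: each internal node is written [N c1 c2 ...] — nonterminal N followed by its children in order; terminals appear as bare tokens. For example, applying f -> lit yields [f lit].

e
t / e
f @ t / e
lit @ t / e
lit @ f / e
lit @ lit / e
lit @ lit / t / e
lit @ lit / f @ t / e
lit @ lit / lit @ t / e
lit @ lit / lit @ f / e
lit @ lit / lit @ ( e ) / e
lit @ lit / lit @ ( t ) / e
lit @ lit / lit @ ( f ) / e
lit @ lit / lit @ ( lit ) / e
lit @ lit / lit @ ( lit ) / t
lit @ lit / lit @ ( lit ) / f
lit @ lit / lit @ ( lit ) / lit

[e [t [f lit] @ [t [f lit]]] / [e [t [f lit] @ [t [f ( [e [t [f lit]]] )]]] / [e [t [f lit]]]]]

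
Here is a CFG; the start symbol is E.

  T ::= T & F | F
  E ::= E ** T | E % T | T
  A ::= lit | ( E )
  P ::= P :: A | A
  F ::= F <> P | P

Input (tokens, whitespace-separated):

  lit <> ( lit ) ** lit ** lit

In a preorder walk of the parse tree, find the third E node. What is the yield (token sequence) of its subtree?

[E [E [E [T [F [F [P [A lit]]] <> [P [A ( [E [T [F [P [A lit]]]]] )]]]]] ** [T [F [P [A lit]]]]] ** [T [F [P [A lit]]]]]

lit <> ( lit )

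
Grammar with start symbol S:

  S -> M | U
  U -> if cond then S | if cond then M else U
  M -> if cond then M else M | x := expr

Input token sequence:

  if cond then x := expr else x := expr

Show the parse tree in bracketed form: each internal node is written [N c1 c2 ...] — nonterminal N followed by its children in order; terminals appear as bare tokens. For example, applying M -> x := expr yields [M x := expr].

[S [M if cond then [M x := expr] else [M x := expr]]]

S
M
if cond then M else M
if cond then x := expr else M
if cond then x := expr else x := expr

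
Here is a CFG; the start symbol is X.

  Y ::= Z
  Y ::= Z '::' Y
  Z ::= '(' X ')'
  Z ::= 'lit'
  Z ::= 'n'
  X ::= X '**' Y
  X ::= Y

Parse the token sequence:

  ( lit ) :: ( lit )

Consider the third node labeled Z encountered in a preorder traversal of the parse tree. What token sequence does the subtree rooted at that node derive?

[X [Y [Z ( [X [Y [Z lit]]] )] :: [Y [Z ( [X [Y [Z lit]]] )]]]]

( lit )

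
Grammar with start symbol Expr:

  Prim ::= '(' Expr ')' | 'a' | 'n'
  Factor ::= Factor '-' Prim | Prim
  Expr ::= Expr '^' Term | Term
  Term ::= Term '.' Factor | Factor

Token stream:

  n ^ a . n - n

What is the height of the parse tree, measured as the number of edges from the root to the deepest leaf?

[Expr [Expr [Term [Factor [Prim n]]]] ^ [Term [Term [Factor [Prim a]]] . [Factor [Factor [Prim n]] - [Prim n]]]]

5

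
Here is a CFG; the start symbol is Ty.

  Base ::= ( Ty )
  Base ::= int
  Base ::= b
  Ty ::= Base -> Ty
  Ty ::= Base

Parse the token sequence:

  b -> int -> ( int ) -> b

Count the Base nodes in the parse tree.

[Ty [Base b] -> [Ty [Base int] -> [Ty [Base ( [Ty [Base int]] )] -> [Ty [Base b]]]]]

5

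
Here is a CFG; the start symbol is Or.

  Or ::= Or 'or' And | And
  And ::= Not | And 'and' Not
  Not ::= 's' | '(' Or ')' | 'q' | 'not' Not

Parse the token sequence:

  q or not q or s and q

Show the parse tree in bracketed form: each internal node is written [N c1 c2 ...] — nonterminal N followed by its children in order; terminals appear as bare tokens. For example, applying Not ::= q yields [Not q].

Or
Or or And
Or or And or And
And or And or And
Not or And or And
q or And or And
q or Not or And
q or not Not or And
q or not q or And
q or not q or And and Not
q or not q or Not and Not
q or not q or s and Not
q or not q or s and q

[Or [Or [Or [And [Not q]]] or [And [Not not [Not q]]]] or [And [And [Not s]] and [Not q]]]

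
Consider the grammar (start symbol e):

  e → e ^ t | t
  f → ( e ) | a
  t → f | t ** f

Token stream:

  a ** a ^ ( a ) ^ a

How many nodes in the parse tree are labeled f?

[e [e [e [t [t [f a]] ** [f a]]] ^ [t [f ( [e [t [f a]]] )]]] ^ [t [f a]]]

5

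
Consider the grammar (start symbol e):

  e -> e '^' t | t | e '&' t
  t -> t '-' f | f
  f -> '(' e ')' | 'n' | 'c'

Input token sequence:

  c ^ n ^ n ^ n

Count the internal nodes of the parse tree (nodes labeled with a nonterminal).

12

[e [e [e [e [t [f c]]] ^ [t [f n]]] ^ [t [f n]]] ^ [t [f n]]]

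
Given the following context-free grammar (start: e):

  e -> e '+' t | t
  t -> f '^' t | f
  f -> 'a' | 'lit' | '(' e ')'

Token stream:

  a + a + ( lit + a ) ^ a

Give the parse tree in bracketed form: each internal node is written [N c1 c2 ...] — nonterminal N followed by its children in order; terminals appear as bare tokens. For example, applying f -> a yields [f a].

e
e + t
e + t + t
t + t + t
f + t + t
a + t + t
a + f + t
a + a + t
a + a + f ^ t
a + a + ( e ) ^ t
a + a + ( e + t ) ^ t
a + a + ( t + t ) ^ t
a + a + ( f + t ) ^ t
a + a + ( lit + t ) ^ t
a + a + ( lit + f ) ^ t
a + a + ( lit + a ) ^ t
a + a + ( lit + a ) ^ f
a + a + ( lit + a ) ^ a

[e [e [e [t [f a]]] + [t [f a]]] + [t [f ( [e [e [t [f lit]]] + [t [f a]]] )] ^ [t [f a]]]]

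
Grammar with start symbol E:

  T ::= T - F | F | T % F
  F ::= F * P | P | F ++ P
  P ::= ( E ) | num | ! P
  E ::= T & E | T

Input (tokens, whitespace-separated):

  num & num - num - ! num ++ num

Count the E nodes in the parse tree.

[E [T [F [P num]]] & [E [T [T [T [F [P num]]] - [F [P num]]] - [F [F [P ! [P num]]] ++ [P num]]]]]

2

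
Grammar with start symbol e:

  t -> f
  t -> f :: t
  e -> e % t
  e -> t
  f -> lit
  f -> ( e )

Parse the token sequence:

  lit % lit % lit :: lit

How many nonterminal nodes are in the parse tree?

[e [e [e [t [f lit]]] % [t [f lit]]] % [t [f lit] :: [t [f lit]]]]

11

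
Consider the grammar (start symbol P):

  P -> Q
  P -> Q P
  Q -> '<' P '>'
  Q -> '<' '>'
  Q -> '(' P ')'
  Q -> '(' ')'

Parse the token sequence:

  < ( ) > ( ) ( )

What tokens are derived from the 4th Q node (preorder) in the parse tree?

( )

[P [Q < [P [Q ( )]] >] [P [Q ( )] [P [Q ( )]]]]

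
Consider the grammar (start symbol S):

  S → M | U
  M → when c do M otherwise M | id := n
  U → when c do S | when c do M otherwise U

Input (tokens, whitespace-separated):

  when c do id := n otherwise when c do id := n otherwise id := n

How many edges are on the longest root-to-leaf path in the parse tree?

4

[S [M when c do [M id := n] otherwise [M when c do [M id := n] otherwise [M id := n]]]]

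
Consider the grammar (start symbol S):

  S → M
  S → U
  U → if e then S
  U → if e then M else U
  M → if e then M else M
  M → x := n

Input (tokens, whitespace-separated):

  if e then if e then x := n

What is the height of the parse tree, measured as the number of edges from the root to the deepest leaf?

6

[S [U if e then [S [U if e then [S [M x := n]]]]]]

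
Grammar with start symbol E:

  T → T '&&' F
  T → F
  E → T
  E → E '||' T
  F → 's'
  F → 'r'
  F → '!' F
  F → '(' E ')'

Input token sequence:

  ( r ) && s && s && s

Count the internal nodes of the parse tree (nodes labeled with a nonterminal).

[E [T [T [T [T [F ( [E [T [F r]]] )]] && [F s]] && [F s]] && [F s]]]

12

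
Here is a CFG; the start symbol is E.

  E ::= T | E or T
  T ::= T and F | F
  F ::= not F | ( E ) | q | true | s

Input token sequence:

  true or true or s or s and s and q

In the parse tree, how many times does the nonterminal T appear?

[E [E [E [E [T [F true]]] or [T [F true]]] or [T [F s]]] or [T [T [T [F s]] and [F s]] and [F q]]]

6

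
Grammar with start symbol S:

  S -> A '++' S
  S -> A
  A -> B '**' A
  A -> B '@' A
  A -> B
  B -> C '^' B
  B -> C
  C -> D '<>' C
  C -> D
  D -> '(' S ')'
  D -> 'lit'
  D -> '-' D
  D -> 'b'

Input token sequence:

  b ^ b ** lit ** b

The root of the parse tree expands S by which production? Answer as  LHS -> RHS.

S -> A

[S [A [B [C [D b]] ^ [B [C [D b]]]] ** [A [B [C [D lit]]] ** [A [B [C [D b]]]]]]]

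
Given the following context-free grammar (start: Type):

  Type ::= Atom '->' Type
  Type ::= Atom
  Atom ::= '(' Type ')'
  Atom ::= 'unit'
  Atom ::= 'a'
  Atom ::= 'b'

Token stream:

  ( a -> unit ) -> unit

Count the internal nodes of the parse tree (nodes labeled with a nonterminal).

[Type [Atom ( [Type [Atom a] -> [Type [Atom unit]]] )] -> [Type [Atom unit]]]

8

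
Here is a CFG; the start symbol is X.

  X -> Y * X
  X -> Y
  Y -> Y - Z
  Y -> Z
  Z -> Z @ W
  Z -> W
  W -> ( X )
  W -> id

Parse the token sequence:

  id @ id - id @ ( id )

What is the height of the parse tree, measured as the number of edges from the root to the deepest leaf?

[X [Y [Y [Z [Z [W id]] @ [W id]]] - [Z [Z [W id]] @ [W ( [X [Y [Z [W id]]]] )]]]]

8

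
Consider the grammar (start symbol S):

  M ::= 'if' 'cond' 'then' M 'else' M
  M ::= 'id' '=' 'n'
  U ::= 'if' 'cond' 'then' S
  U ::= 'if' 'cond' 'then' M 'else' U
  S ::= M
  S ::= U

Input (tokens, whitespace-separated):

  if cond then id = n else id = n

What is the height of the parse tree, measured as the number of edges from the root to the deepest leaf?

3

[S [M if cond then [M id = n] else [M id = n]]]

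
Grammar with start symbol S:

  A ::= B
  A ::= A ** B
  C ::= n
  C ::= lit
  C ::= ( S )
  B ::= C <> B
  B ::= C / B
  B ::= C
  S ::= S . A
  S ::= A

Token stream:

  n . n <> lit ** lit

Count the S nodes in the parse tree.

[S [S [A [B [C n]]]] . [A [A [B [C n] <> [B [C lit]]]] ** [B [C lit]]]]

2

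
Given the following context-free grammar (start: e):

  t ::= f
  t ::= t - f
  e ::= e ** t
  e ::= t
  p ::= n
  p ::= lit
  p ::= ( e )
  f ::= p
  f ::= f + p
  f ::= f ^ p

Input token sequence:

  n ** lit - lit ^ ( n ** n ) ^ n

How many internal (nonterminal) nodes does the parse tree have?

23

[e [e [t [f [p n]]]] ** [t [t [f [p lit]]] - [f [f [f [p lit]] ^ [p ( [e [e [t [f [p n]]]] ** [t [f [p n]]]] )]] ^ [p n]]]]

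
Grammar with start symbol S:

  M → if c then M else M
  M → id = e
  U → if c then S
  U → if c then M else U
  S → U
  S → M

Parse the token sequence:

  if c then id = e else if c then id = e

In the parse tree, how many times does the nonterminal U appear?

2

[S [U if c then [M id = e] else [U if c then [S [M id = e]]]]]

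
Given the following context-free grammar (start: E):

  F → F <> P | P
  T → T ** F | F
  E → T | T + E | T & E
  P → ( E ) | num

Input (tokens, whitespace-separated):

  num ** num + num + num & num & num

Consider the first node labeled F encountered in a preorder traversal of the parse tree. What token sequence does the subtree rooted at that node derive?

num

[E [T [T [F [P num]]] ** [F [P num]]] + [E [T [F [P num]]] + [E [T [F [P num]]] & [E [T [F [P num]]] & [E [T [F [P num]]]]]]]]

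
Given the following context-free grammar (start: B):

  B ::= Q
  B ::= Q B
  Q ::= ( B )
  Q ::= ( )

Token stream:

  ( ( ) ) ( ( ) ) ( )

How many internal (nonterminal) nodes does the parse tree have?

[B [Q ( [B [Q ( )]] )] [B [Q ( [B [Q ( )]] )] [B [Q ( )]]]]

10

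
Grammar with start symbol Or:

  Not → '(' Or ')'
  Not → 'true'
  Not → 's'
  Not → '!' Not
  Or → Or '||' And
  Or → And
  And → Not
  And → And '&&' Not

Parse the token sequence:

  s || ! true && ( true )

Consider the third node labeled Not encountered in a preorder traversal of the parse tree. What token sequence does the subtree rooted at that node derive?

[Or [Or [And [Not s]]] || [And [And [Not ! [Not true]]] && [Not ( [Or [And [Not true]]] )]]]

true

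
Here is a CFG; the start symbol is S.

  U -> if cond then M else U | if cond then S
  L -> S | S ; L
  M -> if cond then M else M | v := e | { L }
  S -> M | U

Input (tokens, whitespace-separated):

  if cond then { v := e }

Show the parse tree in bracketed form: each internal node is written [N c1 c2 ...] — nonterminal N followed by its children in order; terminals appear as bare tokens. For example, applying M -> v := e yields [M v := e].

S
U
if cond then S
if cond then M
if cond then { L }
if cond then { S }
if cond then { M }
if cond then { v := e }

[S [U if cond then [S [M { [L [S [M v := e]]] }]]]]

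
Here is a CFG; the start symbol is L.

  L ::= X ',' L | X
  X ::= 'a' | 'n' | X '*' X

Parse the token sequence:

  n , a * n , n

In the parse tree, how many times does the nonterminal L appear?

3

[L [X n] , [L [X [X a] * [X n]] , [L [X n]]]]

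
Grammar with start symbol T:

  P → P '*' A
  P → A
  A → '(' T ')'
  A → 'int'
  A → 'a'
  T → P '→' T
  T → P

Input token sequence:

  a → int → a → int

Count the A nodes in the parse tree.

[T [P [A a]] → [T [P [A int]] → [T [P [A a]] → [T [P [A int]]]]]]

4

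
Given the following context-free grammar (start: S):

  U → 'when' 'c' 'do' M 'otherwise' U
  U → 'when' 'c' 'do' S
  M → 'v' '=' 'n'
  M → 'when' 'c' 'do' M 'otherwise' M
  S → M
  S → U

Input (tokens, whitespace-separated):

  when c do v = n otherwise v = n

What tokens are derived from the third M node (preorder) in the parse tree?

v = n

[S [M when c do [M v = n] otherwise [M v = n]]]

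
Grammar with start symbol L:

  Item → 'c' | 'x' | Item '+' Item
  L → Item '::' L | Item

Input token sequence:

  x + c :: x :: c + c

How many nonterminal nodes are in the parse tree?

10

[L [Item [Item x] + [Item c]] :: [L [Item x] :: [L [Item [Item c] + [Item c]]]]]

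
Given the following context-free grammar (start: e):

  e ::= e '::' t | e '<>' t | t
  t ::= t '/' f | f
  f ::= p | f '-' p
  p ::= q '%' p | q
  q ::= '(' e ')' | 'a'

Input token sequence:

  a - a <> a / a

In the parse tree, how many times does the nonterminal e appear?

2

[e [e [t [f [f [p [q a]]] - [p [q a]]]]] <> [t [t [f [p [q a]]]] / [f [p [q a]]]]]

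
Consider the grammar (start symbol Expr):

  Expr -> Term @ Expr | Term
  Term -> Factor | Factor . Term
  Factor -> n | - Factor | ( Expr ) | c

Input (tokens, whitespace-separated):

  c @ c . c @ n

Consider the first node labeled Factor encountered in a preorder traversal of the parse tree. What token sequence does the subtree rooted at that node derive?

c

[Expr [Term [Factor c]] @ [Expr [Term [Factor c] . [Term [Factor c]]] @ [Expr [Term [Factor n]]]]]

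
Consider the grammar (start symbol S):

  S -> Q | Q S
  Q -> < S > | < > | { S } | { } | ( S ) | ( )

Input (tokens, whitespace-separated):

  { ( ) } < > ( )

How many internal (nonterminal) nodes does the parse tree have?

[S [Q { [S [Q ( )]] }] [S [Q < >] [S [Q ( )]]]]

8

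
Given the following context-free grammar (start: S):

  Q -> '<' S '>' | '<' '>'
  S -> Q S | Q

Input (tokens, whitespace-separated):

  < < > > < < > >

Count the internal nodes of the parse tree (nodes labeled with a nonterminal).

[S [Q < [S [Q < >]] >] [S [Q < [S [Q < >]] >]]]

8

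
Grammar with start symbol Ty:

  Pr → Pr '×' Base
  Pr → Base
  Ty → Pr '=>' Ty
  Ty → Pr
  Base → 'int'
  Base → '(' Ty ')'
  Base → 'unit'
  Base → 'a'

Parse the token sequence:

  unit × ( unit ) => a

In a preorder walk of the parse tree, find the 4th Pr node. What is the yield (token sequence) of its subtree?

a

[Ty [Pr [Pr [Base unit]] × [Base ( [Ty [Pr [Base unit]]] )]] => [Ty [Pr [Base a]]]]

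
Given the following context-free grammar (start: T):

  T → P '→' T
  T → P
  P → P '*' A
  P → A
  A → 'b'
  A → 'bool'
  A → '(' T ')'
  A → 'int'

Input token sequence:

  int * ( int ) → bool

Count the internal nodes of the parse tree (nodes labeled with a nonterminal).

[T [P [P [A int]] * [A ( [T [P [A int]]] )]] → [T [P [A bool]]]]

11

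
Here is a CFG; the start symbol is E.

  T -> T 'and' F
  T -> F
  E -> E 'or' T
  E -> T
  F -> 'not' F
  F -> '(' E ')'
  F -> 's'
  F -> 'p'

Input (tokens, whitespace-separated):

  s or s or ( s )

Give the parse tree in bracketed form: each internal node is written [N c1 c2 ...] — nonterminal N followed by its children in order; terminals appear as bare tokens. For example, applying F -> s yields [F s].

[E [E [E [T [F s]]] or [T [F s]]] or [T [F ( [E [T [F s]]] )]]]

E
E or T
E or T or T
T or T or T
F or T or T
s or T or T
s or F or T
s or s or T
s or s or F
s or s or ( E )
s or s or ( T )
s or s or ( F )
s or s or ( s )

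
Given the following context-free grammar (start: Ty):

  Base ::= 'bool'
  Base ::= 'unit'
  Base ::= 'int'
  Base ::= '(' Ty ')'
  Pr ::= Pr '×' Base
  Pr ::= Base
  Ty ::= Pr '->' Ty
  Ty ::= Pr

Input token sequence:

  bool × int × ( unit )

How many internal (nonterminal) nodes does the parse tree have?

[Ty [Pr [Pr [Pr [Base bool]] × [Base int]] × [Base ( [Ty [Pr [Base unit]]] )]]]

10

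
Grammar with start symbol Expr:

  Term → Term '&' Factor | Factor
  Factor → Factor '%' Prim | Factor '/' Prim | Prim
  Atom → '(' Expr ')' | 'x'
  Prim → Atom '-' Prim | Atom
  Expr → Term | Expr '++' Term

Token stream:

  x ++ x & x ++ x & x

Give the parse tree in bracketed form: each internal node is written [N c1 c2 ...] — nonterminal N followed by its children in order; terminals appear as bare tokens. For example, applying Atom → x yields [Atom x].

[Expr [Expr [Expr [Term [Factor [Prim [Atom x]]]]] ++ [Term [Term [Factor [Prim [Atom x]]]] & [Factor [Prim [Atom x]]]]] ++ [Term [Term [Factor [Prim [Atom x]]]] & [Factor [Prim [Atom x]]]]]

Expr
Expr ++ Term
Expr ++ Term ++ Term
Term ++ Term ++ Term
Factor ++ Term ++ Term
Prim ++ Term ++ Term
Atom ++ Term ++ Term
x ++ Term ++ Term
x ++ Term & Factor ++ Term
x ++ Factor & Factor ++ Term
x ++ Prim & Factor ++ Term
x ++ Atom & Factor ++ Term
x ++ x & Factor ++ Term
x ++ x & Prim ++ Term
x ++ x & Atom ++ Term
x ++ x & x ++ Term
x ++ x & x ++ Term & Factor
x ++ x & x ++ Factor & Factor
x ++ x & x ++ Prim & Factor
x ++ x & x ++ Atom & Factor
x ++ x & x ++ x & Factor
x ++ x & x ++ x & Prim
x ++ x & x ++ x & Atom
x ++ x & x ++ x & x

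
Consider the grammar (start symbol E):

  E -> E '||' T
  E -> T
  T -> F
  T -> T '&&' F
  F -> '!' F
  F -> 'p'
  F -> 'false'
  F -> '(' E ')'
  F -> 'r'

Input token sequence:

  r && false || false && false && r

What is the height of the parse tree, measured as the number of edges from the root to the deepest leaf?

5

[E [E [T [T [F r]] && [F false]]] || [T [T [T [F false]] && [F false]] && [F r]]]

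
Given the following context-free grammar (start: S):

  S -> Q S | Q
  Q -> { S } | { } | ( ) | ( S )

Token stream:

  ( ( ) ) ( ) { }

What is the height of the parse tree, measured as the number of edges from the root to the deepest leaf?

[S [Q ( [S [Q ( )]] )] [S [Q ( )] [S [Q { }]]]]

4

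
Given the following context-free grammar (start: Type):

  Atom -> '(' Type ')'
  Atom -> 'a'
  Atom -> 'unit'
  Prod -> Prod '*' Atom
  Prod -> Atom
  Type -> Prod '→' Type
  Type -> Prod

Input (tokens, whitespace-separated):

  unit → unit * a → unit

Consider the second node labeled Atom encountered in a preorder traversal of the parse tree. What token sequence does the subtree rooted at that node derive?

[Type [Prod [Atom unit]] → [Type [Prod [Prod [Atom unit]] * [Atom a]] → [Type [Prod [Atom unit]]]]]

unit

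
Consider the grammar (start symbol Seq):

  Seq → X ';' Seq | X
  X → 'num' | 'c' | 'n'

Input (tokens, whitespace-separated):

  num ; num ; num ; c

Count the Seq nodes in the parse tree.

4

[Seq [X num] ; [Seq [X num] ; [Seq [X num] ; [Seq [X c]]]]]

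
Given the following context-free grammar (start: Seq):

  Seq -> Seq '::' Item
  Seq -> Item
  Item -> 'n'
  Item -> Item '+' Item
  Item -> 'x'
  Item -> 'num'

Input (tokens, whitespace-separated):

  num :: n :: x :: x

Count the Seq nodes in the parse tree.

4

[Seq [Seq [Seq [Seq [Item num]] :: [Item n]] :: [Item x]] :: [Item x]]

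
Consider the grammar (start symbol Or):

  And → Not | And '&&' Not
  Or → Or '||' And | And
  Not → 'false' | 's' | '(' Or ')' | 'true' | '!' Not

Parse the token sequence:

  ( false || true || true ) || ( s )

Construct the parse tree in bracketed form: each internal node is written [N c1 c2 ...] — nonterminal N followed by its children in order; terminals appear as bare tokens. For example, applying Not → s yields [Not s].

Or
Or || And
And || And
Not || And
( Or ) || And
( Or || And ) || And
( Or || And || And ) || And
( And || And || And ) || And
( Not || And || And ) || And
( false || And || And ) || And
( false || Not || And ) || And
( false || true || And ) || And
( false || true || Not ) || And
( false || true || true ) || And
( false || true || true ) || Not
( false || true || true ) || ( Or )
( false || true || true ) || ( And )
( false || true || true ) || ( Not )
( false || true || true ) || ( s )

[Or [Or [And [Not ( [Or [Or [Or [And [Not false]]] || [And [Not true]]] || [And [Not true]]] )]]] || [And [Not ( [Or [And [Not s]]] )]]]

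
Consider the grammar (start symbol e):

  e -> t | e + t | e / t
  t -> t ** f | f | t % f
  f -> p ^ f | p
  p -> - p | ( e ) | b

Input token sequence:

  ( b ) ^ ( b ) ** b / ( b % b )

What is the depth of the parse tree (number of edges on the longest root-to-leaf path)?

11

[e [e [t [t [f [p ( [e [t [f [p b]]]] )] ^ [f [p ( [e [t [f [p b]]]] )]]]] ** [f [p b]]]] / [t [f [p ( [e [t [t [f [p b]]] % [f [p b]]]] )]]]]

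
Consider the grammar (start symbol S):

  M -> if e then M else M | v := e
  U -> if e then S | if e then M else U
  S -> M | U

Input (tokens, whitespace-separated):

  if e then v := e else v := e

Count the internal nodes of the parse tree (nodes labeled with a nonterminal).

4

[S [M if e then [M v := e] else [M v := e]]]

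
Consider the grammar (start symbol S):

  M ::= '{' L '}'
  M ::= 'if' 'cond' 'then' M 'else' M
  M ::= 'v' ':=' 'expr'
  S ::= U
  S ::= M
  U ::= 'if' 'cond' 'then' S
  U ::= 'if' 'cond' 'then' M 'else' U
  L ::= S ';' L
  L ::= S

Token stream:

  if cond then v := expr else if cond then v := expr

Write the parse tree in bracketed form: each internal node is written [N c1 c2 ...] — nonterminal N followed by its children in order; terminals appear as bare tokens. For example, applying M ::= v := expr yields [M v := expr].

S
U
if cond then M else U
if cond then v := expr else U
if cond then v := expr else if cond then S
if cond then v := expr else if cond then M
if cond then v := expr else if cond then v := expr

[S [U if cond then [M v := expr] else [U if cond then [S [M v := expr]]]]]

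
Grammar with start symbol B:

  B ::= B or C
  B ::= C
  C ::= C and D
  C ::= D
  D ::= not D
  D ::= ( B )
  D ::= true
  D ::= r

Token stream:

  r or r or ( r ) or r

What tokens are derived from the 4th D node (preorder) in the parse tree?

[B [B [B [B [C [D r]]] or [C [D r]]] or [C [D ( [B [C [D r]]] )]]] or [C [D r]]]

r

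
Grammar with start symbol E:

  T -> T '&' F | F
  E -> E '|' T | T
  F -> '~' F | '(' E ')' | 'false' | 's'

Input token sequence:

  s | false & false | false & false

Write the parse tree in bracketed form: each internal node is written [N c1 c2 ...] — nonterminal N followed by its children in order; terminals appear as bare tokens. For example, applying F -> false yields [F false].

E
E | T
E | T | T
T | T | T
F | T | T
s | T | T
s | T & F | T
s | F & F | T
s | false & F | T
s | false & false | T
s | false & false | T & F
s | false & false | F & F
s | false & false | false & F
s | false & false | false & false

[E [E [E [T [F s]]] | [T [T [F false]] & [F false]]] | [T [T [F false]] & [F false]]]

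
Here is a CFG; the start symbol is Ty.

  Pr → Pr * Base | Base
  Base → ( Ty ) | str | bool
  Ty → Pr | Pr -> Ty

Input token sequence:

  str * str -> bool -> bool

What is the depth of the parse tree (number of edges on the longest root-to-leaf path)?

[Ty [Pr [Pr [Base str]] * [Base str]] -> [Ty [Pr [Base bool]] -> [Ty [Pr [Base bool]]]]]

5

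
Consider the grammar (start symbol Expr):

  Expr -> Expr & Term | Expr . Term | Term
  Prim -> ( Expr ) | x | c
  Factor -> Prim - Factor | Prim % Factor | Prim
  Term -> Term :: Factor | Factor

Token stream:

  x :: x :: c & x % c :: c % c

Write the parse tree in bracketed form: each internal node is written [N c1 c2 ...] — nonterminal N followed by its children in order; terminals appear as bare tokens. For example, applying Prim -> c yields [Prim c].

Expr
Expr & Term
Term & Term
Term :: Factor & Term
Term :: Factor :: Factor & Term
Factor :: Factor :: Factor & Term
Prim :: Factor :: Factor & Term
x :: Factor :: Factor & Term
x :: Prim :: Factor & Term
x :: x :: Factor & Term
x :: x :: Prim & Term
x :: x :: c & Term
x :: x :: c & Term :: Factor
x :: x :: c & Factor :: Factor
x :: x :: c & Prim % Factor :: Factor
x :: x :: c & x % Factor :: Factor
x :: x :: c & x % Prim :: Factor
x :: x :: c & x % c :: Factor
x :: x :: c & x % c :: Prim % Factor
x :: x :: c & x % c :: c % Factor
x :: x :: c & x % c :: c % Prim
x :: x :: c & x % c :: c % c

[Expr [Expr [Term [Term [Term [Factor [Prim x]]] :: [Factor [Prim x]]] :: [Factor [Prim c]]]] & [Term [Term [Factor [Prim x] % [Factor [Prim c]]]] :: [Factor [Prim c] % [Factor [Prim c]]]]]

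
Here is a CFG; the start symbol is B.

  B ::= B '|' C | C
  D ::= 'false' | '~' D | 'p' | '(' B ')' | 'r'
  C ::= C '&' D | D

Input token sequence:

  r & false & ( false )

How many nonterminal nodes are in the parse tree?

[B [C [C [C [D r]] & [D false]] & [D ( [B [C [D false]]] )]]]

10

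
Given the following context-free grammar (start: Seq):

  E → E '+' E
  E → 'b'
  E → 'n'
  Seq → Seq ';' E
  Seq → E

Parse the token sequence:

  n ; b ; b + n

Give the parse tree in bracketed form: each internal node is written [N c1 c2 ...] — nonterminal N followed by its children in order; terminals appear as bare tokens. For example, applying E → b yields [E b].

[Seq [Seq [Seq [E n]] ; [E b]] ; [E [E b] + [E n]]]

Seq
Seq ; E
Seq ; E ; E
E ; E ; E
n ; E ; E
n ; b ; E
n ; b ; E + E
n ; b ; b + E
n ; b ; b + n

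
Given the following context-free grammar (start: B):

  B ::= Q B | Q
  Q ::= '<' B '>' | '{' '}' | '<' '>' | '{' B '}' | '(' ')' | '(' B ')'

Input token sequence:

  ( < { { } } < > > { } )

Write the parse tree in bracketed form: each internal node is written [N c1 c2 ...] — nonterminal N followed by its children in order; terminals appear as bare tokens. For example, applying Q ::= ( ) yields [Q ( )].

B
Q
( B )
( Q B )
( < B > B )
( < Q B > B )
( < { B } B > B )
( < { Q } B > B )
( < { { } } B > B )
( < { { } } Q > B )
( < { { } } < > > B )
( < { { } } < > > Q )
( < { { } } < > > { } )

[B [Q ( [B [Q < [B [Q { [B [Q { }]] }] [B [Q < >]]] >] [B [Q { }]]] )]]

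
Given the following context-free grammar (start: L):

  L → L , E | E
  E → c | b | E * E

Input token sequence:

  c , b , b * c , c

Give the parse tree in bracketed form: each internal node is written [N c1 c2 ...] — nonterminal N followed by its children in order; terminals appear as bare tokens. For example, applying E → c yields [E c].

L
L , E
L , E , E
L , E , E , E
E , E , E , E
c , E , E , E
c , b , E , E
c , b , E * E , E
c , b , b * E , E
c , b , b * c , E
c , b , b * c , c

[L [L [L [L [E c]] , [E b]] , [E [E b] * [E c]]] , [E c]]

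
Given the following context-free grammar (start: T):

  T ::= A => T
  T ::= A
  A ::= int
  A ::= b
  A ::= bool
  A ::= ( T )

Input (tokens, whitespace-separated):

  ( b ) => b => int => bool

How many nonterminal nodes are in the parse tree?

10

[T [A ( [T [A b]] )] => [T [A b] => [T [A int] => [T [A bool]]]]]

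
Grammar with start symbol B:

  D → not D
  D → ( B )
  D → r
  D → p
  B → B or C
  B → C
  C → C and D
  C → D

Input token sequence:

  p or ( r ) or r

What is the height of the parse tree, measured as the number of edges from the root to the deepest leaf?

7

[B [B [B [C [D p]]] or [C [D ( [B [C [D r]]] )]]] or [C [D r]]]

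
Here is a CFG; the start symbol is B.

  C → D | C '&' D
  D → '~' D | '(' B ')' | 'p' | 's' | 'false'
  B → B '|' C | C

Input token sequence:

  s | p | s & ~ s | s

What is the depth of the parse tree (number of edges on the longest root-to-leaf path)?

6

[B [B [B [B [C [D s]]] | [C [D p]]] | [C [C [D s]] & [D ~ [D s]]]] | [C [D s]]]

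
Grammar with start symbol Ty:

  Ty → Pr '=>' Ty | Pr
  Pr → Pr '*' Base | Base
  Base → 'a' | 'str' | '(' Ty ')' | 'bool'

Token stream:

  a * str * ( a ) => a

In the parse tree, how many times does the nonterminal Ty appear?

[Ty [Pr [Pr [Pr [Base a]] * [Base str]] * [Base ( [Ty [Pr [Base a]]] )]] => [Ty [Pr [Base a]]]]

3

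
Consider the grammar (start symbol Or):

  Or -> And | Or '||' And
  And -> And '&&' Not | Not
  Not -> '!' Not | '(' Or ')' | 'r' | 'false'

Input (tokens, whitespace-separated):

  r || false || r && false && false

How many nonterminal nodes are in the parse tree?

13

[Or [Or [Or [And [Not r]]] || [And [Not false]]] || [And [And [And [Not r]] && [Not false]] && [Not false]]]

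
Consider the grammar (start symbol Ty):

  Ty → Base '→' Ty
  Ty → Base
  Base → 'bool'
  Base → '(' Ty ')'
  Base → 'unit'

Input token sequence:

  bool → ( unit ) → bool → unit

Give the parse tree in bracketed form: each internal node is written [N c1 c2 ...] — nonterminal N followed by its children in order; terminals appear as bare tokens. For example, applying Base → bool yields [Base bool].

[Ty [Base bool] → [Ty [Base ( [Ty [Base unit]] )] → [Ty [Base bool] → [Ty [Base unit]]]]]

Ty
Base → Ty
bool → Ty
bool → Base → Ty
bool → ( Ty ) → Ty
bool → ( Base ) → Ty
bool → ( unit ) → Ty
bool → ( unit ) → Base → Ty
bool → ( unit ) → bool → Ty
bool → ( unit ) → bool → Base
bool → ( unit ) → bool → unit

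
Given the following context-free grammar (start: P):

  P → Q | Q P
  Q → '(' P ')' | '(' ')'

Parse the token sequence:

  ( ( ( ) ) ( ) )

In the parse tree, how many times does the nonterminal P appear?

[P [Q ( [P [Q ( [P [Q ( )]] )] [P [Q ( )]]] )]]

4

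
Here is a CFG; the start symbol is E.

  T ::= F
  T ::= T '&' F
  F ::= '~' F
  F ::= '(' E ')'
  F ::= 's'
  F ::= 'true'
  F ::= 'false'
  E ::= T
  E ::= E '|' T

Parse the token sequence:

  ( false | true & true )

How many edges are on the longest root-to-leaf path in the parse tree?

[E [T [F ( [E [E [T [F false]]] | [T [T [F true]] & [F true]]] )]]]

7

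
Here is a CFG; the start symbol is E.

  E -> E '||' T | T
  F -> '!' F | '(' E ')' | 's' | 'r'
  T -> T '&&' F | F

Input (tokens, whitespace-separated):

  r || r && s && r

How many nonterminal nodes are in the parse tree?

10

[E [E [T [F r]]] || [T [T [T [F r]] && [F s]] && [F r]]]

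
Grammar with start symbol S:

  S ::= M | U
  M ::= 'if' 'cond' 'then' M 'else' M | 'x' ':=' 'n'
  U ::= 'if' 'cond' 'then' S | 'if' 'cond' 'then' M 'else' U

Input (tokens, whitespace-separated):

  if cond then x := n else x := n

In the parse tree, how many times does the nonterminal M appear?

3

[S [M if cond then [M x := n] else [M x := n]]]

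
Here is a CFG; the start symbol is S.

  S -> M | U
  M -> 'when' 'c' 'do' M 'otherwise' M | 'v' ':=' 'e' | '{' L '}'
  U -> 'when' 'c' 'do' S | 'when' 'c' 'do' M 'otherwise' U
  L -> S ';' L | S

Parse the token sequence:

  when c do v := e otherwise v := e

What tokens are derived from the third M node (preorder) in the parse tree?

[S [M when c do [M v := e] otherwise [M v := e]]]

v := e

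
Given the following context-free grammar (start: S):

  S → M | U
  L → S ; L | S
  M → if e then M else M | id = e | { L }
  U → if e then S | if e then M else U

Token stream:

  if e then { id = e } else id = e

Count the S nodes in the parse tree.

[S [M if e then [M { [L [S [M id = e]]] }] else [M id = e]]]

2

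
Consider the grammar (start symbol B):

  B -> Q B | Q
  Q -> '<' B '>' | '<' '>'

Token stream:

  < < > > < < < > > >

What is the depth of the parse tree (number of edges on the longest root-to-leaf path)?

7

[B [Q < [B [Q < >]] >] [B [Q < [B [Q < [B [Q < >]] >]] >]]]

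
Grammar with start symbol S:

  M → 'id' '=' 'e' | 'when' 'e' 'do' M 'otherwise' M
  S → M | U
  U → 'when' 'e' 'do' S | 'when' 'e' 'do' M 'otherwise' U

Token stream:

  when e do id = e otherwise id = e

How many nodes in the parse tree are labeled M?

[S [M when e do [M id = e] otherwise [M id = e]]]

3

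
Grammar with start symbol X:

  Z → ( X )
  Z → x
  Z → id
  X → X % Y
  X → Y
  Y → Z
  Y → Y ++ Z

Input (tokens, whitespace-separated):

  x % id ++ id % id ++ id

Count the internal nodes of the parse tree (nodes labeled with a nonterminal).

13

[X [X [X [Y [Z x]]] % [Y [Y [Z id]] ++ [Z id]]] % [Y [Y [Z id]] ++ [Z id]]]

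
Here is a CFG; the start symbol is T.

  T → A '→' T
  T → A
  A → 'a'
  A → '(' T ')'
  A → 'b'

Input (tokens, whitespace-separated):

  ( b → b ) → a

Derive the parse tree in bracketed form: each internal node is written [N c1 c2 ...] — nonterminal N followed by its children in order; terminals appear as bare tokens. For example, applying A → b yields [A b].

[T [A ( [T [A b] → [T [A b]]] )] → [T [A a]]]

T
A → T
( T ) → T
( A → T ) → T
( b → T ) → T
( b → A ) → T
( b → b ) → T
( b → b ) → A
( b → b ) → a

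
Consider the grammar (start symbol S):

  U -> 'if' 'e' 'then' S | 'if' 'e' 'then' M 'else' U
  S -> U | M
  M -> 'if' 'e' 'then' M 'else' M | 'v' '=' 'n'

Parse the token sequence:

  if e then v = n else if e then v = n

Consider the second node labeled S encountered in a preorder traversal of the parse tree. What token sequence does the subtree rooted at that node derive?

v = n

[S [U if e then [M v = n] else [U if e then [S [M v = n]]]]]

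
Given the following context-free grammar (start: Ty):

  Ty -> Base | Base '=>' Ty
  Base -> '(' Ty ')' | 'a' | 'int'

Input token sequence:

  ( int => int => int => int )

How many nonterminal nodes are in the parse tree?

[Ty [Base ( [Ty [Base int] => [Ty [Base int] => [Ty [Base int] => [Ty [Base int]]]]] )]]

10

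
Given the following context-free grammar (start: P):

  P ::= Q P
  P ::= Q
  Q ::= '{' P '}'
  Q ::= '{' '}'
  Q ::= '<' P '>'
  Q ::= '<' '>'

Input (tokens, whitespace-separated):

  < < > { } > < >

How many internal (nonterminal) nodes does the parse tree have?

8

[P [Q < [P [Q < >] [P [Q { }]]] >] [P [Q < >]]]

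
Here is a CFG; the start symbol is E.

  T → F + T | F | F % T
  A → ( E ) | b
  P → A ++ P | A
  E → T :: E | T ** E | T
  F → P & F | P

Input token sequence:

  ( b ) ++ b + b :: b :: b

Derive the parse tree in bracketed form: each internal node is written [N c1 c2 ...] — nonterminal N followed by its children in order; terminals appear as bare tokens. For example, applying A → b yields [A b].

[E [T [F [P [A ( [E [T [F [P [A b]]]]] )] ++ [P [A b]]]] + [T [F [P [A b]]]]] :: [E [T [F [P [A b]]]] :: [E [T [F [P [A b]]]]]]]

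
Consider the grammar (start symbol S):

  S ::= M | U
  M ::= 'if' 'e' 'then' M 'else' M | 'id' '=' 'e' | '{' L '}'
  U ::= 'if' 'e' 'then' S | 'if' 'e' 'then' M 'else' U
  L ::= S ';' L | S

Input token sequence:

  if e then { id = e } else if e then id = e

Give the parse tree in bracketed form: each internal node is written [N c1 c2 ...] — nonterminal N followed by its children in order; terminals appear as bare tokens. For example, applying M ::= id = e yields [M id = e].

[S [U if e then [M { [L [S [M id = e]]] }] else [U if e then [S [M id = e]]]]]

S
U
if e then M else U
if e then { L } else U
if e then { S } else U
if e then { M } else U
if e then { id = e } else U
if e then { id = e } else if e then S
if e then { id = e } else if e then M
if e then { id = e } else if e then id = e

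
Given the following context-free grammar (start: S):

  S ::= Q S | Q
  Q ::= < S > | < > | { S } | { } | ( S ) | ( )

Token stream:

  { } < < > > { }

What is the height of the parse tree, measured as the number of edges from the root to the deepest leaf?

[S [Q { }] [S [Q < [S [Q < >]] >] [S [Q { }]]]]

5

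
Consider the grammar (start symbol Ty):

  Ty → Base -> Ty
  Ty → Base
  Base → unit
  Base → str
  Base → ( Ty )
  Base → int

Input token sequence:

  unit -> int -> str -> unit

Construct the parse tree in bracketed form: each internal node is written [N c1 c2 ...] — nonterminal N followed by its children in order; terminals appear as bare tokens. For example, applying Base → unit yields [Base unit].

Ty
Base -> Ty
unit -> Ty
unit -> Base -> Ty
unit -> int -> Ty
unit -> int -> Base -> Ty
unit -> int -> str -> Ty
unit -> int -> str -> Base
unit -> int -> str -> unit

[Ty [Base unit] -> [Ty [Base int] -> [Ty [Base str] -> [Ty [Base unit]]]]]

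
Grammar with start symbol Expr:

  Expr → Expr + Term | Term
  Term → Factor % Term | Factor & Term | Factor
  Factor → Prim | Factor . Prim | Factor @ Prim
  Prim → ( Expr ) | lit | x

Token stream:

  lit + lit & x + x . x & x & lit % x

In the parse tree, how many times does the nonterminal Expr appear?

3

[Expr [Expr [Expr [Term [Factor [Prim lit]]]] + [Term [Factor [Prim lit]] & [Term [Factor [Prim x]]]]] + [Term [Factor [Factor [Prim x]] . [Prim x]] & [Term [Factor [Prim x]] & [Term [Factor [Prim lit]] % [Term [Factor [Prim x]]]]]]]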